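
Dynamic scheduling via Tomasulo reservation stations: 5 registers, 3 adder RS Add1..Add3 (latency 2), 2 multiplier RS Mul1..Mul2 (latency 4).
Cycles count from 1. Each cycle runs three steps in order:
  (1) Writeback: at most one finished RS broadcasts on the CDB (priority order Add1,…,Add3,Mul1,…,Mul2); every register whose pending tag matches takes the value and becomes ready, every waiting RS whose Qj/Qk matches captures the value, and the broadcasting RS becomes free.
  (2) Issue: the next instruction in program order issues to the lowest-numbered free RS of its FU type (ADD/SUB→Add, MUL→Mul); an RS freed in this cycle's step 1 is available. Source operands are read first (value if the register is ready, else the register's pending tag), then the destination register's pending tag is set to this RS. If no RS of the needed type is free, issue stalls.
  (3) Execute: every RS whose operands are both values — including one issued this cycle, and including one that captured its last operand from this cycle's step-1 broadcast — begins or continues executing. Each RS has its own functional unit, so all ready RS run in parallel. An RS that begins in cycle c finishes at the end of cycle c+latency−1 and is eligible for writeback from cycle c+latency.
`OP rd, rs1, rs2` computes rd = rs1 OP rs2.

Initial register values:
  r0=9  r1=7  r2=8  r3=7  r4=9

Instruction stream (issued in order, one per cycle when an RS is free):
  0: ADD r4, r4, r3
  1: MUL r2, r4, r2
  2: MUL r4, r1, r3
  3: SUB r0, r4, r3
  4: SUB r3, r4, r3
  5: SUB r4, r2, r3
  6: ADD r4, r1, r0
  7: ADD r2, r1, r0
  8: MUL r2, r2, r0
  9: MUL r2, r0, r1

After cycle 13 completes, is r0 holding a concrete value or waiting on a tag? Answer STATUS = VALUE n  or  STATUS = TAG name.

STATUS = VALUE 42

cycle 1: issue ADD r4<-Add1 // r0:9,r1:7,r2:8,r3:7,r4:Add1
cycle 2: issue MUL r2<-Mul1 // r0:9,r1:7,r2:Mul1,r3:7,r4:Add1
cycle 3: CDB Add1=16; issue MUL r4<-Mul2 // r0:9,r1:7,r2:Mul1,r3:7,r4:Mul2
cycle 4: issue SUB r0<-Add1 // r0:Add1,r1:7,r2:Mul1,r3:7,r4:Mul2
cycle 5: issue SUB r3<-Add2 // r0:Add1,r1:7,r2:Mul1,r3:Add2,r4:Mul2
cycle 6: issue SUB r4<-Add3 // r0:Add1,r1:7,r2:Mul1,r3:Add2,r4:Add3
cycle 7: CDB Mul1=128; stall // r0:Add1,r1:7,r2:128,r3:Add2,r4:Add3
cycle 8: CDB Mul2=49; stall // r0:Add1,r1:7,r2:128,r3:Add2,r4:Add3
cycle 9: stall // r0:Add1,r1:7,r2:128,r3:Add2,r4:Add3
cycle 10: CDB Add1=42; issue ADD r4<-Add1 // r0:42,r1:7,r2:128,r3:Add2,r4:Add1
cycle 11: CDB Add2=42; issue ADD r2<-Add2 // r0:42,r1:7,r2:Add2,r3:42,r4:Add1
cycle 12: CDB Add1=49; issue MUL r2<-Mul1 // r0:42,r1:7,r2:Mul1,r3:42,r4:49
cycle 13: CDB Add2=49; issue MUL r2<-Mul2 // r0:42,r1:7,r2:Mul2,r3:42,r4:49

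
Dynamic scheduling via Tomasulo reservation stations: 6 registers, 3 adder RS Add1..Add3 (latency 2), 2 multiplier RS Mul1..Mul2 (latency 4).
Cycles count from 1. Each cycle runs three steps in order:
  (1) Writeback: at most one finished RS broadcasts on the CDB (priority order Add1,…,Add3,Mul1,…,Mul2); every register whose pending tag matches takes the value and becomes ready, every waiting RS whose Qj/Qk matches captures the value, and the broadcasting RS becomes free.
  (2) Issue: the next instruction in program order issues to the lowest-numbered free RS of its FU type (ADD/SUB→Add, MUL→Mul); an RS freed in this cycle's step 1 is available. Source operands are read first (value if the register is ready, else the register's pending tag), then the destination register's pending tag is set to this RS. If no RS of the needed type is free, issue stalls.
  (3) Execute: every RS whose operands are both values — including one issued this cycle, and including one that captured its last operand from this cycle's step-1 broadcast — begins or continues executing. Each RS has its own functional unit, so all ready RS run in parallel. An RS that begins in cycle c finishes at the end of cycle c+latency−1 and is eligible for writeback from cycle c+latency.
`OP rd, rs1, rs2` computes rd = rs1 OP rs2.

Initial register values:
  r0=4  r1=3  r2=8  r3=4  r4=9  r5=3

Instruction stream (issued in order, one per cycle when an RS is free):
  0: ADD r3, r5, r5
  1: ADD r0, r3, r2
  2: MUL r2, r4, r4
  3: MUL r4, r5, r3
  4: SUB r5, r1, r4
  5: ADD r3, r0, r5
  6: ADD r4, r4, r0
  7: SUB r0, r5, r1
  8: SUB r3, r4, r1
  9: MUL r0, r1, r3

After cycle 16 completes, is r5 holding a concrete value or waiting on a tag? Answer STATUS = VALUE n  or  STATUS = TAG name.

STATUS = VALUE -15

cycle 1: issue ADD r3<-Add1 // r0:4,r1:3,r2:8,r3:Add1,r4:9,r5:3
cycle 2: issue ADD r0<-Add2 // r0:Add2,r1:3,r2:8,r3:Add1,r4:9,r5:3
cycle 3: CDB Add1=6; issue MUL r2<-Mul1 // r0:Add2,r1:3,r2:Mul1,r3:6,r4:9,r5:3
cycle 4: issue MUL r4<-Mul2 // r0:Add2,r1:3,r2:Mul1,r3:6,r4:Mul2,r5:3
cycle 5: CDB Add2=14; issue SUB r5<-Add1 // r0:14,r1:3,r2:Mul1,r3:6,r4:Mul2,r5:Add1
cycle 6: issue ADD r3<-Add2 // r0:14,r1:3,r2:Mul1,r3:Add2,r4:Mul2,r5:Add1
cycle 7: CDB Mul1=81; issue ADD r4<-Add3 // r0:14,r1:3,r2:81,r3:Add2,r4:Add3,r5:Add1
cycle 8: CDB Mul2=18; stall // r0:14,r1:3,r2:81,r3:Add2,r4:Add3,r5:Add1
cycle 9: stall // r0:14,r1:3,r2:81,r3:Add2,r4:Add3,r5:Add1
cycle 10: CDB Add1=-15; issue SUB r0<-Add1 // r0:Add1,r1:3,r2:81,r3:Add2,r4:Add3,r5:-15
cycle 11: CDB Add3=32; issue SUB r3<-Add3 // r0:Add1,r1:3,r2:81,r3:Add3,r4:32,r5:-15
cycle 12: CDB Add1=-18; issue MUL r0<-Mul1 // r0:Mul1,r1:3,r2:81,r3:Add3,r4:32,r5:-15
cycle 13: CDB Add2=-1 // r0:Mul1,r1:3,r2:81,r3:Add3,r4:32,r5:-15
cycle 14: CDB Add3=29 // r0:Mul1,r1:3,r2:81,r3:29,r4:32,r5:-15
cycle 15: - // r0:Mul1,r1:3,r2:81,r3:29,r4:32,r5:-15
cycle 16: - // r0:Mul1,r1:3,r2:81,r3:29,r4:32,r5:-15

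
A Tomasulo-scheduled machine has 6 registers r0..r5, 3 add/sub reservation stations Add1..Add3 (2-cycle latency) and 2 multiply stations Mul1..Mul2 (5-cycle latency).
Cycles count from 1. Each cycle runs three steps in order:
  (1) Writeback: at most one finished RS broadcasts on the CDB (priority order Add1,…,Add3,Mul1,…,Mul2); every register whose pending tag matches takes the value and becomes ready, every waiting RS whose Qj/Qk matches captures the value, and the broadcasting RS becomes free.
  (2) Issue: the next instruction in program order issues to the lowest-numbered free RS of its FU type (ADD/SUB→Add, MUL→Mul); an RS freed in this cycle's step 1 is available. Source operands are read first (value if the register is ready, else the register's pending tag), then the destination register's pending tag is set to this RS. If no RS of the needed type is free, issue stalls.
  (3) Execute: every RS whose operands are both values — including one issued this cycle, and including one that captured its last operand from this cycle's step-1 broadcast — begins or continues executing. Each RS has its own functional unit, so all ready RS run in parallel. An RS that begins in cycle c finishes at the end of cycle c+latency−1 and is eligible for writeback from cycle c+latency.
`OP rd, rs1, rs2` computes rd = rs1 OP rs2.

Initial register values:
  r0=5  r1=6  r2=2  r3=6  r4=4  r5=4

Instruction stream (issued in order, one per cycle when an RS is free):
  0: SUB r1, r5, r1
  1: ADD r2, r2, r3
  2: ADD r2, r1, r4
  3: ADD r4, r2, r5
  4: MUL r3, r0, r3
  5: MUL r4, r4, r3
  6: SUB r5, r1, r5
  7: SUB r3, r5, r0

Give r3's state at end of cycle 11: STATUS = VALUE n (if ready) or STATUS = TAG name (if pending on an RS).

  c1: issue SUB r1<-Add1  regs: r0:5,r1:Add1,r2:2,r3:6,r4:4,r5:4
  c2: issue ADD r2<-Add2  regs: r0:5,r1:Add1,r2:Add2,r3:6,r4:4,r5:4
  c3: CDB Add1=-2; issue ADD r2<-Add1  regs: r0:5,r1:-2,r2:Add1,r3:6,r4:4,r5:4
  c4: CDB Add2=8; issue ADD r4<-Add2  regs: r0:5,r1:-2,r2:Add1,r3:6,r4:Add2,r5:4
  c5: CDB Add1=2; issue MUL r3<-Mul1  regs: r0:5,r1:-2,r2:2,r3:Mul1,r4:Add2,r5:4
  c6: issue MUL r4<-Mul2  regs: r0:5,r1:-2,r2:2,r3:Mul1,r4:Mul2,r5:4
  c7: CDB Add2=6; issue SUB r5<-Add1  regs: r0:5,r1:-2,r2:2,r3:Mul1,r4:Mul2,r5:Add1
  c8: issue SUB r3<-Add2  regs: r0:5,r1:-2,r2:2,r3:Add2,r4:Mul2,r5:Add1
  c9: CDB Add1=-6  regs: r0:5,r1:-2,r2:2,r3:Add2,r4:Mul2,r5:-6
  c10: CDB Mul1=30  regs: r0:5,r1:-2,r2:2,r3:Add2,r4:Mul2,r5:-6
  c11: CDB Add2=-11  regs: r0:5,r1:-2,r2:2,r3:-11,r4:Mul2,r5:-6

STATUS = VALUE -11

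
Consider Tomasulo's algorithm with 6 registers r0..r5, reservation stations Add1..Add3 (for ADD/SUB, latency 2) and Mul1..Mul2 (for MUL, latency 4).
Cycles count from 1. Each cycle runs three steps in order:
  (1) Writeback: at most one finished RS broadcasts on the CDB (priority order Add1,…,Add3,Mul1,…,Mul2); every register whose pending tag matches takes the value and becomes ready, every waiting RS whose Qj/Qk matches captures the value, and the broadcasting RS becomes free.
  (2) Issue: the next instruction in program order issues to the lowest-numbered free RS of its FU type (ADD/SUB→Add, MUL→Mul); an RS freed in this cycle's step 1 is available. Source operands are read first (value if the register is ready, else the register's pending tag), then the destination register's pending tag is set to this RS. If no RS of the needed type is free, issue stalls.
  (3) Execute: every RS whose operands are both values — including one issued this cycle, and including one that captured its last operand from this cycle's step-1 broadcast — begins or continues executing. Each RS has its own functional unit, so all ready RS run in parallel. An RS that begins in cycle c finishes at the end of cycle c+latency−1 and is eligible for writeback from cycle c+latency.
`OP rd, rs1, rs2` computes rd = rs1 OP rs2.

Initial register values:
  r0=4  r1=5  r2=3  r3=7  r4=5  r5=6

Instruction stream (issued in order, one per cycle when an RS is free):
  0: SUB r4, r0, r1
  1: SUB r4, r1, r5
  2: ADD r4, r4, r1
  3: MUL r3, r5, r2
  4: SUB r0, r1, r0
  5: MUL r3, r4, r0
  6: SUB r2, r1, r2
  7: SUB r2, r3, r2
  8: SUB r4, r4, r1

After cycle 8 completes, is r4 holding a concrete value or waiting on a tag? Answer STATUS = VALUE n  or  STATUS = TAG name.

  c1: issue SUB r4<-Add1  regs: r0:4,r1:5,r2:3,r3:7,r4:Add1,r5:6
  c2: issue SUB r4<-Add2  regs: r0:4,r1:5,r2:3,r3:7,r4:Add2,r5:6
  c3: CDB Add1=-1; issue ADD r4<-Add1  regs: r0:4,r1:5,r2:3,r3:7,r4:Add1,r5:6
  c4: CDB Add2=-1; issue MUL r3<-Mul1  regs: r0:4,r1:5,r2:3,r3:Mul1,r4:Add1,r5:6
  c5: issue SUB r0<-Add2  regs: r0:Add2,r1:5,r2:3,r3:Mul1,r4:Add1,r5:6
  c6: CDB Add1=4; issue MUL r3<-Mul2  regs: r0:Add2,r1:5,r2:3,r3:Mul2,r4:4,r5:6
  c7: CDB Add2=1; issue SUB r2<-Add1  regs: r0:1,r1:5,r2:Add1,r3:Mul2,r4:4,r5:6
  c8: CDB Mul1=18; issue SUB r2<-Add2  regs: r0:1,r1:5,r2:Add2,r3:Mul2,r4:4,r5:6

STATUS = VALUE 4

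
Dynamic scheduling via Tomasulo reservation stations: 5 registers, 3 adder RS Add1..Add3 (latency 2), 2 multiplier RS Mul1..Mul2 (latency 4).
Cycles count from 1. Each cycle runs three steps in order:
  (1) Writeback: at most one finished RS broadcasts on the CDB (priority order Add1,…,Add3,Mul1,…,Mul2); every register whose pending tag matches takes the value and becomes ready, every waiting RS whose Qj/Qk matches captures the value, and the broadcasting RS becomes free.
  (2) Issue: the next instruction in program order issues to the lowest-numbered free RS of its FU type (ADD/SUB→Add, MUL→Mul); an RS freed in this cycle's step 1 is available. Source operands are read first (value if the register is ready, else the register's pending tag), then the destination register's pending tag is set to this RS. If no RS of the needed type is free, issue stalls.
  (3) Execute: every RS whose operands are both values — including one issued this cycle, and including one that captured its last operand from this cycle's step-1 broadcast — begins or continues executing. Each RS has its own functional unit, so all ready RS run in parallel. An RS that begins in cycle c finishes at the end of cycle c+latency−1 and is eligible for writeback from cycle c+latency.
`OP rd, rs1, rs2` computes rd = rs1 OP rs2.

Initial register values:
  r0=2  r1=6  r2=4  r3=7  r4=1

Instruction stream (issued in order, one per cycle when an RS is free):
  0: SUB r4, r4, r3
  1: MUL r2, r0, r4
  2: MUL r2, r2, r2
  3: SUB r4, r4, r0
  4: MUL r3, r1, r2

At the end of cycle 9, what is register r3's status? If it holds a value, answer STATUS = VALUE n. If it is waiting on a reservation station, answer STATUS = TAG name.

  c1: issue SUB r4<-Add1  regs: r0:2,r1:6,r2:4,r3:7,r4:Add1
  c2: issue MUL r2<-Mul1  regs: r0:2,r1:6,r2:Mul1,r3:7,r4:Add1
  c3: CDB Add1=-6; issue MUL r2<-Mul2  regs: r0:2,r1:6,r2:Mul2,r3:7,r4:-6
  c4: issue SUB r4<-Add1  regs: r0:2,r1:6,r2:Mul2,r3:7,r4:Add1
  c5: stall  regs: r0:2,r1:6,r2:Mul2,r3:7,r4:Add1
  c6: CDB Add1=-8; stall  regs: r0:2,r1:6,r2:Mul2,r3:7,r4:-8
  c7: CDB Mul1=-12; issue MUL r3<-Mul1  regs: r0:2,r1:6,r2:Mul2,r3:Mul1,r4:-8
  c8: -  regs: r0:2,r1:6,r2:Mul2,r3:Mul1,r4:-8
  c9: -  regs: r0:2,r1:6,r2:Mul2,r3:Mul1,r4:-8

STATUS = TAG Mul1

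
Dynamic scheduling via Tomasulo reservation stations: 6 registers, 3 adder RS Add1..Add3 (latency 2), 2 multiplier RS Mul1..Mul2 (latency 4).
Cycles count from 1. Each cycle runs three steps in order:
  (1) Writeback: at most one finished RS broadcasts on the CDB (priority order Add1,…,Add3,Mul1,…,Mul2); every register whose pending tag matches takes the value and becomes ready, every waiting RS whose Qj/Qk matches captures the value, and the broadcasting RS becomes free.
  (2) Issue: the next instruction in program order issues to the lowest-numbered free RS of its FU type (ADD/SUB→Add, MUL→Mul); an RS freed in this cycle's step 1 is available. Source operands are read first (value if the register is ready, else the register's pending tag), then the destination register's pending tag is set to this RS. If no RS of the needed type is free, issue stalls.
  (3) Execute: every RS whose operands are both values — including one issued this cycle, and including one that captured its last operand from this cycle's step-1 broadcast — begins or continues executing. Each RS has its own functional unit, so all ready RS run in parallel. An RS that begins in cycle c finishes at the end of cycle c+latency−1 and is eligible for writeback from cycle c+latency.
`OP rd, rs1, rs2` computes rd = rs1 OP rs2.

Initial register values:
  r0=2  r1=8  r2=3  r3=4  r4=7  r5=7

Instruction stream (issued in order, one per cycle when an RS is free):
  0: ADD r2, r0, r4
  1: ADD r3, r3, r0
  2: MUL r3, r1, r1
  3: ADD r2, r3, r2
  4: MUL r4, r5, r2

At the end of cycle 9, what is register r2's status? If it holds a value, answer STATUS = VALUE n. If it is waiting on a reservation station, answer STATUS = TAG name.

c1: issue ADD r2<-Add1 | r0:2,r1:8,r2:Add1,r3:4,r4:7,r5:7
c2: issue ADD r3<-Add2 | r0:2,r1:8,r2:Add1,r3:Add2,r4:7,r5:7
c3: CDB Add1=9; issue MUL r3<-Mul1 | r0:2,r1:8,r2:9,r3:Mul1,r4:7,r5:7
c4: CDB Add2=6; issue ADD r2<-Add1 | r0:2,r1:8,r2:Add1,r3:Mul1,r4:7,r5:7
c5: issue MUL r4<-Mul2 | r0:2,r1:8,r2:Add1,r3:Mul1,r4:Mul2,r5:7
c6: - | r0:2,r1:8,r2:Add1,r3:Mul1,r4:Mul2,r5:7
c7: CDB Mul1=64 | r0:2,r1:8,r2:Add1,r3:64,r4:Mul2,r5:7
c8: - | r0:2,r1:8,r2:Add1,r3:64,r4:Mul2,r5:7
c9: CDB Add1=73 | r0:2,r1:8,r2:73,r3:64,r4:Mul2,r5:7

STATUS = VALUE 73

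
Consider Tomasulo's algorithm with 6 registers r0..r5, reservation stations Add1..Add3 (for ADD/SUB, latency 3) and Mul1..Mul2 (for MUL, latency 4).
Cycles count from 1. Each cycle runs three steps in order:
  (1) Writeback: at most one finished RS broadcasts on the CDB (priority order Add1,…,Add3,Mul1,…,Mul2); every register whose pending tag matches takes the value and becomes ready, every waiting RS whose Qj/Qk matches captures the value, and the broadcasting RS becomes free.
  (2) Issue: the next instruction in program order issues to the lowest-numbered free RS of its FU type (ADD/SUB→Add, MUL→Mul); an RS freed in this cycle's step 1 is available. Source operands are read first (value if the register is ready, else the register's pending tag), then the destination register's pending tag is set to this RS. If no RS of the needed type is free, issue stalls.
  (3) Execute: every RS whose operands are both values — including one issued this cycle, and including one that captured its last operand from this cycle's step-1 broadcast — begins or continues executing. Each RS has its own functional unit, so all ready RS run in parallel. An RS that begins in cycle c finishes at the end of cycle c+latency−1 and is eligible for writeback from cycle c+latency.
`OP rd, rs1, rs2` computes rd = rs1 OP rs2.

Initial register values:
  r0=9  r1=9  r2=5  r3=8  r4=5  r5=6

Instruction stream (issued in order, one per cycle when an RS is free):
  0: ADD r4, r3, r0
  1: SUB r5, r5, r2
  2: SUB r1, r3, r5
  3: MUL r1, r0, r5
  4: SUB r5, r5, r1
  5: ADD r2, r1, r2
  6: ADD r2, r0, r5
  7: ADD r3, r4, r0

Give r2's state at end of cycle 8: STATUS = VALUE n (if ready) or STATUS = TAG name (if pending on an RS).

STATUS = TAG Add3

  c1: issue ADD r4<-Add1  regs: r0:9,r1:9,r2:5,r3:8,r4:Add1,r5:6
  c2: issue SUB r5<-Add2  regs: r0:9,r1:9,r2:5,r3:8,r4:Add1,r5:Add2
  c3: issue SUB r1<-Add3  regs: r0:9,r1:Add3,r2:5,r3:8,r4:Add1,r5:Add2
  c4: CDB Add1=17; issue MUL r1<-Mul1  regs: r0:9,r1:Mul1,r2:5,r3:8,r4:17,r5:Add2
  c5: CDB Add2=1; issue SUB r5<-Add1  regs: r0:9,r1:Mul1,r2:5,r3:8,r4:17,r5:Add1
  c6: issue ADD r2<-Add2  regs: r0:9,r1:Mul1,r2:Add2,r3:8,r4:17,r5:Add1
  c7: stall  regs: r0:9,r1:Mul1,r2:Add2,r3:8,r4:17,r5:Add1
  c8: CDB Add3=7; issue ADD r2<-Add3  regs: r0:9,r1:Mul1,r2:Add3,r3:8,r4:17,r5:Add1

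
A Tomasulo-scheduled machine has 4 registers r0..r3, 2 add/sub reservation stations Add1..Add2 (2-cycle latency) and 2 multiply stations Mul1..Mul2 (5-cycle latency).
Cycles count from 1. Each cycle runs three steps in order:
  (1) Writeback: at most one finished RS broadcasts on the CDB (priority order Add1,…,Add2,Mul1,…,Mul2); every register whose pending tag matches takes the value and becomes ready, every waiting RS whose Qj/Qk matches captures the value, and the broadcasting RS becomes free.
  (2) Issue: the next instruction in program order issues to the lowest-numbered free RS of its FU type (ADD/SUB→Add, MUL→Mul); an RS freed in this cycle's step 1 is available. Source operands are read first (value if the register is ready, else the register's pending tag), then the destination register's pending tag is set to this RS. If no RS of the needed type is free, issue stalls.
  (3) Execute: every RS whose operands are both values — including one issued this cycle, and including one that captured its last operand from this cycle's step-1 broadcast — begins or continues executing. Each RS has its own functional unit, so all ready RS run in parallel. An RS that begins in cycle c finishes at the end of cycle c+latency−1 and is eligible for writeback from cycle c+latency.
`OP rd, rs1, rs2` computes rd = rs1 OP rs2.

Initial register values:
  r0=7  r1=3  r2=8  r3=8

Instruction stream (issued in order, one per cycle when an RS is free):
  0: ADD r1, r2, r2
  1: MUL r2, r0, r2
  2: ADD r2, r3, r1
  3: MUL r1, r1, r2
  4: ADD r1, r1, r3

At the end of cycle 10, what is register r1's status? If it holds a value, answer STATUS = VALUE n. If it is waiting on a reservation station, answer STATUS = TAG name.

cycle 1: issue ADD r1<-Add1 // r0:7,r1:Add1,r2:8,r3:8
cycle 2: issue MUL r2<-Mul1 // r0:7,r1:Add1,r2:Mul1,r3:8
cycle 3: CDB Add1=16; issue ADD r2<-Add1 // r0:7,r1:16,r2:Add1,r3:8
cycle 4: issue MUL r1<-Mul2 // r0:7,r1:Mul2,r2:Add1,r3:8
cycle 5: CDB Add1=24; issue ADD r1<-Add1 // r0:7,r1:Add1,r2:24,r3:8
cycle 6: - // r0:7,r1:Add1,r2:24,r3:8
cycle 7: CDB Mul1=56 // r0:7,r1:Add1,r2:24,r3:8
cycle 8: - // r0:7,r1:Add1,r2:24,r3:8
cycle 9: - // r0:7,r1:Add1,r2:24,r3:8
cycle 10: CDB Mul2=384 // r0:7,r1:Add1,r2:24,r3:8

STATUS = TAG Add1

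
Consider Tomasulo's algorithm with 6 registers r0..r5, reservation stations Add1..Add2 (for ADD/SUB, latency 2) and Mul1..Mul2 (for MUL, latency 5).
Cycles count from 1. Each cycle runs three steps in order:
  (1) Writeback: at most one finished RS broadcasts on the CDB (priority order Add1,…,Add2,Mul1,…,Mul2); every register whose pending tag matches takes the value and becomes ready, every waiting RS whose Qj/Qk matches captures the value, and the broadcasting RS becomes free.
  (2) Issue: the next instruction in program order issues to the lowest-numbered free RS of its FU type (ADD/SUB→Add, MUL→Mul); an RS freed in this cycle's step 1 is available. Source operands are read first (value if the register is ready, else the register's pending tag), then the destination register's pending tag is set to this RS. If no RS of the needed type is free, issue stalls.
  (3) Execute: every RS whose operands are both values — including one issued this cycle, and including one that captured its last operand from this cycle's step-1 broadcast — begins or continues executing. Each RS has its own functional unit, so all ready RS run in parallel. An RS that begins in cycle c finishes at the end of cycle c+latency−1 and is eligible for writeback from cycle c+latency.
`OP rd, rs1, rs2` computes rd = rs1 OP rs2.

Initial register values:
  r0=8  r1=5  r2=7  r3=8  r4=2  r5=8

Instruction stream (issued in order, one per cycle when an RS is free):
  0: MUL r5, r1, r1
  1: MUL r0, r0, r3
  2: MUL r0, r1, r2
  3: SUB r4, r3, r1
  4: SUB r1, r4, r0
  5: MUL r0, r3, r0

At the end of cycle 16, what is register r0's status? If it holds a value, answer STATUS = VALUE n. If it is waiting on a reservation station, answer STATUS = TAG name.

STATUS = VALUE 280

  c1: issue MUL r5<-Mul1  regs: r0:8,r1:5,r2:7,r3:8,r4:2,r5:Mul1
  c2: issue MUL r0<-Mul2  regs: r0:Mul2,r1:5,r2:7,r3:8,r4:2,r5:Mul1
  c3: stall  regs: r0:Mul2,r1:5,r2:7,r3:8,r4:2,r5:Mul1
  c4: stall  regs: r0:Mul2,r1:5,r2:7,r3:8,r4:2,r5:Mul1
  c5: stall  regs: r0:Mul2,r1:5,r2:7,r3:8,r4:2,r5:Mul1
  c6: CDB Mul1=25; issue MUL r0<-Mul1  regs: r0:Mul1,r1:5,r2:7,r3:8,r4:2,r5:25
  c7: CDB Mul2=64; issue SUB r4<-Add1  regs: r0:Mul1,r1:5,r2:7,r3:8,r4:Add1,r5:25
  c8: issue SUB r1<-Add2  regs: r0:Mul1,r1:Add2,r2:7,r3:8,r4:Add1,r5:25
  c9: CDB Add1=3; issue MUL r0<-Mul2  regs: r0:Mul2,r1:Add2,r2:7,r3:8,r4:3,r5:25
  c10: -  regs: r0:Mul2,r1:Add2,r2:7,r3:8,r4:3,r5:25
  c11: CDB Mul1=35  regs: r0:Mul2,r1:Add2,r2:7,r3:8,r4:3,r5:25
  c12: -  regs: r0:Mul2,r1:Add2,r2:7,r3:8,r4:3,r5:25
  c13: CDB Add2=-32  regs: r0:Mul2,r1:-32,r2:7,r3:8,r4:3,r5:25
  c14: -  regs: r0:Mul2,r1:-32,r2:7,r3:8,r4:3,r5:25
  c15: -  regs: r0:Mul2,r1:-32,r2:7,r3:8,r4:3,r5:25
  c16: CDB Mul2=280  regs: r0:280,r1:-32,r2:7,r3:8,r4:3,r5:25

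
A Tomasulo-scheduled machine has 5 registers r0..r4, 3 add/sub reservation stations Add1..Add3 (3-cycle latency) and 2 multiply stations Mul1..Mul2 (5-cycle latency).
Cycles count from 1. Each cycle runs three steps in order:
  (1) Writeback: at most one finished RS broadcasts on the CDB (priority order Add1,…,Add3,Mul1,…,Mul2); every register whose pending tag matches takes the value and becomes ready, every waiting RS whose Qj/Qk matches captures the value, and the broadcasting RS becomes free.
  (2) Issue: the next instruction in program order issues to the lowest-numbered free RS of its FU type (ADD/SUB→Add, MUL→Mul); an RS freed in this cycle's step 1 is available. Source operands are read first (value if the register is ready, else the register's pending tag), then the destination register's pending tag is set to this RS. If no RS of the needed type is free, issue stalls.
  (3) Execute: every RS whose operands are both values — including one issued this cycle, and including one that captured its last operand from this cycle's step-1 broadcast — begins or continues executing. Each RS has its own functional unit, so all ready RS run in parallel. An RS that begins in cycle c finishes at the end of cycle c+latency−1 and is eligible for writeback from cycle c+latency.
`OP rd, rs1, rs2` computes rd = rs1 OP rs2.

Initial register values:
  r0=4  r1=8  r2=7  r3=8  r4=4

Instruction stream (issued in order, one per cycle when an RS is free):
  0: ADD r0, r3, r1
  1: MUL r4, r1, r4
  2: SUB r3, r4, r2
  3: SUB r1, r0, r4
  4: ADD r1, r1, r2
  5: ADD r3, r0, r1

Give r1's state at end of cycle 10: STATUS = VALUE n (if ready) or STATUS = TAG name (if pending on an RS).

c1: issue ADD r0<-Add1 | r0:Add1,r1:8,r2:7,r3:8,r4:4
c2: issue MUL r4<-Mul1 | r0:Add1,r1:8,r2:7,r3:8,r4:Mul1
c3: issue SUB r3<-Add2 | r0:Add1,r1:8,r2:7,r3:Add2,r4:Mul1
c4: CDB Add1=16; issue SUB r1<-Add1 | r0:16,r1:Add1,r2:7,r3:Add2,r4:Mul1
c5: issue ADD r1<-Add3 | r0:16,r1:Add3,r2:7,r3:Add2,r4:Mul1
c6: stall | r0:16,r1:Add3,r2:7,r3:Add2,r4:Mul1
c7: CDB Mul1=32; stall | r0:16,r1:Add3,r2:7,r3:Add2,r4:32
c8: stall | r0:16,r1:Add3,r2:7,r3:Add2,r4:32
c9: stall | r0:16,r1:Add3,r2:7,r3:Add2,r4:32
c10: CDB Add1=-16; issue ADD r3<-Add1 | r0:16,r1:Add3,r2:7,r3:Add1,r4:32

STATUS = TAG Add3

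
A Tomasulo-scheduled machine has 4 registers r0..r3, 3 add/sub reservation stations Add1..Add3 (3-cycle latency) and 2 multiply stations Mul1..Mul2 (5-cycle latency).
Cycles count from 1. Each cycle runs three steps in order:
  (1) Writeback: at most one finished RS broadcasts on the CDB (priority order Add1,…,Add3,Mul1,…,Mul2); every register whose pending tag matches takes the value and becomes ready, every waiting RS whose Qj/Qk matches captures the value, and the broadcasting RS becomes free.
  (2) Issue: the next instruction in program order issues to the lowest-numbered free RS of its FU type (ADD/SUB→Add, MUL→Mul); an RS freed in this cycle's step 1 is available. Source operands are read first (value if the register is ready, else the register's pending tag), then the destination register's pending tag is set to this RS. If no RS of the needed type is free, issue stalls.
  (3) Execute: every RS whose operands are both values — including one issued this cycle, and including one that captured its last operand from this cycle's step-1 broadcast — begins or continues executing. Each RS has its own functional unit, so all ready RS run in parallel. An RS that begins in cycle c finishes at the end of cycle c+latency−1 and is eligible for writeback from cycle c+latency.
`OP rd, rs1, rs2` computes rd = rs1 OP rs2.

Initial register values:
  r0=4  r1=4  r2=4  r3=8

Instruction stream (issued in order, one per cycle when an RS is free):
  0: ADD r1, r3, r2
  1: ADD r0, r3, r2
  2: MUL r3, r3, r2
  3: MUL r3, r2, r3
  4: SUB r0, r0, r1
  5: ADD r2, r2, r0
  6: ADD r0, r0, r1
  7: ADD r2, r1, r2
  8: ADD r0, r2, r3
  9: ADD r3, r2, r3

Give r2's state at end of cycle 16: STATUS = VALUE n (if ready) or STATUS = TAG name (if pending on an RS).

STATUS = VALUE 16

  c1: issue ADD r1<-Add1  regs: r0:4,r1:Add1,r2:4,r3:8
  c2: issue ADD r0<-Add2  regs: r0:Add2,r1:Add1,r2:4,r3:8
  c3: issue MUL r3<-Mul1  regs: r0:Add2,r1:Add1,r2:4,r3:Mul1
  c4: CDB Add1=12; issue MUL r3<-Mul2  regs: r0:Add2,r1:12,r2:4,r3:Mul2
  c5: CDB Add2=12; issue SUB r0<-Add1  regs: r0:Add1,r1:12,r2:4,r3:Mul2
  c6: issue ADD r2<-Add2  regs: r0:Add1,r1:12,r2:Add2,r3:Mul2
  c7: issue ADD r0<-Add3  regs: r0:Add3,r1:12,r2:Add2,r3:Mul2
  c8: CDB Add1=0; issue ADD r2<-Add1  regs: r0:Add3,r1:12,r2:Add1,r3:Mul2
  c9: CDB Mul1=32; stall  regs: r0:Add3,r1:12,r2:Add1,r3:Mul2
  c10: stall  regs: r0:Add3,r1:12,r2:Add1,r3:Mul2
  c11: CDB Add2=4; issue ADD r0<-Add2  regs: r0:Add2,r1:12,r2:Add1,r3:Mul2
  c12: CDB Add3=12; issue ADD r3<-Add3  regs: r0:Add2,r1:12,r2:Add1,r3:Add3
  c13: -  regs: r0:Add2,r1:12,r2:Add1,r3:Add3
  c14: CDB Add1=16  regs: r0:Add2,r1:12,r2:16,r3:Add3
  c15: CDB Mul2=128  regs: r0:Add2,r1:12,r2:16,r3:Add3
  c16: -  regs: r0:Add2,r1:12,r2:16,r3:Add3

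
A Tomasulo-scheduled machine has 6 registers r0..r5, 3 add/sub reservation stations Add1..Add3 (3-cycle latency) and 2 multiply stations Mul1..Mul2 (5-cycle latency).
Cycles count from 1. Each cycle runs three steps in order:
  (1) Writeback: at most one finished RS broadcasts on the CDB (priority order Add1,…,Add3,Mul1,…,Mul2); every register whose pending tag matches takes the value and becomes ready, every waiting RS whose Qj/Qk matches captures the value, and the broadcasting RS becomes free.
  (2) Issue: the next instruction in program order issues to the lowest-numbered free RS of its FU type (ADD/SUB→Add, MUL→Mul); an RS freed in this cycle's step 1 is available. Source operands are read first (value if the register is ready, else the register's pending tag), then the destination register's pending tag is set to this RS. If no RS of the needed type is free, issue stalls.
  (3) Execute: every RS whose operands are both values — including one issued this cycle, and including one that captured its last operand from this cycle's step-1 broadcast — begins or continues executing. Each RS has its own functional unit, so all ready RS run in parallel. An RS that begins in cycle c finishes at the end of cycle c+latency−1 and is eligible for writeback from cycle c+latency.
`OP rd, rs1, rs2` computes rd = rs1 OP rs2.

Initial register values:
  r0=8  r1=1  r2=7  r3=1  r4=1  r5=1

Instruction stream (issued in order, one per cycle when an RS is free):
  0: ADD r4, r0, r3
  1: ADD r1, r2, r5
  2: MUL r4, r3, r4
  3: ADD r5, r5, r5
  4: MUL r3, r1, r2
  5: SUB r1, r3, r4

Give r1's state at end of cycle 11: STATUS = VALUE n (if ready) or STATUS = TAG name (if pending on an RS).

  c1: issue ADD r4<-Add1  regs: r0:8,r1:1,r2:7,r3:1,r4:Add1,r5:1
  c2: issue ADD r1<-Add2  regs: r0:8,r1:Add2,r2:7,r3:1,r4:Add1,r5:1
  c3: issue MUL r4<-Mul1  regs: r0:8,r1:Add2,r2:7,r3:1,r4:Mul1,r5:1
  c4: CDB Add1=9; issue ADD r5<-Add1  regs: r0:8,r1:Add2,r2:7,r3:1,r4:Mul1,r5:Add1
  c5: CDB Add2=8; issue MUL r3<-Mul2  regs: r0:8,r1:8,r2:7,r3:Mul2,r4:Mul1,r5:Add1
  c6: issue SUB r1<-Add2  regs: r0:8,r1:Add2,r2:7,r3:Mul2,r4:Mul1,r5:Add1
  c7: CDB Add1=2  regs: r0:8,r1:Add2,r2:7,r3:Mul2,r4:Mul1,r5:2
  c8: -  regs: r0:8,r1:Add2,r2:7,r3:Mul2,r4:Mul1,r5:2
  c9: CDB Mul1=9  regs: r0:8,r1:Add2,r2:7,r3:Mul2,r4:9,r5:2
  c10: CDB Mul2=56  regs: r0:8,r1:Add2,r2:7,r3:56,r4:9,r5:2
  c11: -  regs: r0:8,r1:Add2,r2:7,r3:56,r4:9,r5:2

STATUS = TAG Add2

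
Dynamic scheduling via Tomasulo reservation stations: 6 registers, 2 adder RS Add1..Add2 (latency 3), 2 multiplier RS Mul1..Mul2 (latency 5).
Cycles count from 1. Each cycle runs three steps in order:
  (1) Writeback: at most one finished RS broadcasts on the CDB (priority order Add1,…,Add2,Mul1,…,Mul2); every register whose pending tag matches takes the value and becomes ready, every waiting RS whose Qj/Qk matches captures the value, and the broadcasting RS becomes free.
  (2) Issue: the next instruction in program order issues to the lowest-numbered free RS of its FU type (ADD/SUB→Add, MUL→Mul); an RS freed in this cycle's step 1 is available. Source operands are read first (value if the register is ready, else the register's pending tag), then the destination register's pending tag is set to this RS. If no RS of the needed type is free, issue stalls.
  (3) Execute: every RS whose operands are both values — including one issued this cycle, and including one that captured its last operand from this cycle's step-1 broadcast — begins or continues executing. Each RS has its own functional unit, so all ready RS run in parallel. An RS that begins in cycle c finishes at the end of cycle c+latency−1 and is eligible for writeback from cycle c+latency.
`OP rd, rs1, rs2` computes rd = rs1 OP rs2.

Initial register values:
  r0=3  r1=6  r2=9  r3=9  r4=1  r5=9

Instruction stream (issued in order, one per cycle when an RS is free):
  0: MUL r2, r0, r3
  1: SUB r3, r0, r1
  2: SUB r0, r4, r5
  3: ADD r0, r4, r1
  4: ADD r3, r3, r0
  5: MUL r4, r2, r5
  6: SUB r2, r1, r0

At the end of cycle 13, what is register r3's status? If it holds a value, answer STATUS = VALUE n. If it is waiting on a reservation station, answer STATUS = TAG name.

STATUS = VALUE 4

cycle 1: issue MUL r2<-Mul1 // r0:3,r1:6,r2:Mul1,r3:9,r4:1,r5:9
cycle 2: issue SUB r3<-Add1 // r0:3,r1:6,r2:Mul1,r3:Add1,r4:1,r5:9
cycle 3: issue SUB r0<-Add2 // r0:Add2,r1:6,r2:Mul1,r3:Add1,r4:1,r5:9
cycle 4: stall // r0:Add2,r1:6,r2:Mul1,r3:Add1,r4:1,r5:9
cycle 5: CDB Add1=-3; issue ADD r0<-Add1 // r0:Add1,r1:6,r2:Mul1,r3:-3,r4:1,r5:9
cycle 6: CDB Add2=-8; issue ADD r3<-Add2 // r0:Add1,r1:6,r2:Mul1,r3:Add2,r4:1,r5:9
cycle 7: CDB Mul1=27; issue MUL r4<-Mul1 // r0:Add1,r1:6,r2:27,r3:Add2,r4:Mul1,r5:9
cycle 8: CDB Add1=7; issue SUB r2<-Add1 // r0:7,r1:6,r2:Add1,r3:Add2,r4:Mul1,r5:9
cycle 9: - // r0:7,r1:6,r2:Add1,r3:Add2,r4:Mul1,r5:9
cycle 10: - // r0:7,r1:6,r2:Add1,r3:Add2,r4:Mul1,r5:9
cycle 11: CDB Add1=-1 // r0:7,r1:6,r2:-1,r3:Add2,r4:Mul1,r5:9
cycle 12: CDB Add2=4 // r0:7,r1:6,r2:-1,r3:4,r4:Mul1,r5:9
cycle 13: CDB Mul1=243 // r0:7,r1:6,r2:-1,r3:4,r4:243,r5:9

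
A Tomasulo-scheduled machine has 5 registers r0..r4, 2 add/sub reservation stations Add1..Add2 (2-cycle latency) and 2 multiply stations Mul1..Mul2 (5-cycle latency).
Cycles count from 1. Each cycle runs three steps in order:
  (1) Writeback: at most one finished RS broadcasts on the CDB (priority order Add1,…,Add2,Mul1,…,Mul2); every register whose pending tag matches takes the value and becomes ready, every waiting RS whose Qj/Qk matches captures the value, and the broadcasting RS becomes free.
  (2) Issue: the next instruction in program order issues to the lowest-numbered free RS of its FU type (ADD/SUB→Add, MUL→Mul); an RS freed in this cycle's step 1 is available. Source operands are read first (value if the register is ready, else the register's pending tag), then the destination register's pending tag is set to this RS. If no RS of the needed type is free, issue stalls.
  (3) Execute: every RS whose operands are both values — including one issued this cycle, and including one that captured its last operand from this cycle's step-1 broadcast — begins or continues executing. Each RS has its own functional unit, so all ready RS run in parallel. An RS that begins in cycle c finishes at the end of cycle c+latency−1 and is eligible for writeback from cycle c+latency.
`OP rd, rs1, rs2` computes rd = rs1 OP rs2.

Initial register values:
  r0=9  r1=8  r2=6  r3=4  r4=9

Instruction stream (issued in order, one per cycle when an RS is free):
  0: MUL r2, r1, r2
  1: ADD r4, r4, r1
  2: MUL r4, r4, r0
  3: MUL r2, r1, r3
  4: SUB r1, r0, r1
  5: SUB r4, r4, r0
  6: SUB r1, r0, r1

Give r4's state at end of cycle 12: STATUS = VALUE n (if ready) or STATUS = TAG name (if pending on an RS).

STATUS = VALUE 144

c1: issue MUL r2<-Mul1 | r0:9,r1:8,r2:Mul1,r3:4,r4:9
c2: issue ADD r4<-Add1 | r0:9,r1:8,r2:Mul1,r3:4,r4:Add1
c3: issue MUL r4<-Mul2 | r0:9,r1:8,r2:Mul1,r3:4,r4:Mul2
c4: CDB Add1=17; stall | r0:9,r1:8,r2:Mul1,r3:4,r4:Mul2
c5: stall | r0:9,r1:8,r2:Mul1,r3:4,r4:Mul2
c6: CDB Mul1=48; issue MUL r2<-Mul1 | r0:9,r1:8,r2:Mul1,r3:4,r4:Mul2
c7: issue SUB r1<-Add1 | r0:9,r1:Add1,r2:Mul1,r3:4,r4:Mul2
c8: issue SUB r4<-Add2 | r0:9,r1:Add1,r2:Mul1,r3:4,r4:Add2
c9: CDB Add1=1; issue SUB r1<-Add1 | r0:9,r1:Add1,r2:Mul1,r3:4,r4:Add2
c10: CDB Mul2=153 | r0:9,r1:Add1,r2:Mul1,r3:4,r4:Add2
c11: CDB Add1=8 | r0:9,r1:8,r2:Mul1,r3:4,r4:Add2
c12: CDB Add2=144 | r0:9,r1:8,r2:Mul1,r3:4,r4:144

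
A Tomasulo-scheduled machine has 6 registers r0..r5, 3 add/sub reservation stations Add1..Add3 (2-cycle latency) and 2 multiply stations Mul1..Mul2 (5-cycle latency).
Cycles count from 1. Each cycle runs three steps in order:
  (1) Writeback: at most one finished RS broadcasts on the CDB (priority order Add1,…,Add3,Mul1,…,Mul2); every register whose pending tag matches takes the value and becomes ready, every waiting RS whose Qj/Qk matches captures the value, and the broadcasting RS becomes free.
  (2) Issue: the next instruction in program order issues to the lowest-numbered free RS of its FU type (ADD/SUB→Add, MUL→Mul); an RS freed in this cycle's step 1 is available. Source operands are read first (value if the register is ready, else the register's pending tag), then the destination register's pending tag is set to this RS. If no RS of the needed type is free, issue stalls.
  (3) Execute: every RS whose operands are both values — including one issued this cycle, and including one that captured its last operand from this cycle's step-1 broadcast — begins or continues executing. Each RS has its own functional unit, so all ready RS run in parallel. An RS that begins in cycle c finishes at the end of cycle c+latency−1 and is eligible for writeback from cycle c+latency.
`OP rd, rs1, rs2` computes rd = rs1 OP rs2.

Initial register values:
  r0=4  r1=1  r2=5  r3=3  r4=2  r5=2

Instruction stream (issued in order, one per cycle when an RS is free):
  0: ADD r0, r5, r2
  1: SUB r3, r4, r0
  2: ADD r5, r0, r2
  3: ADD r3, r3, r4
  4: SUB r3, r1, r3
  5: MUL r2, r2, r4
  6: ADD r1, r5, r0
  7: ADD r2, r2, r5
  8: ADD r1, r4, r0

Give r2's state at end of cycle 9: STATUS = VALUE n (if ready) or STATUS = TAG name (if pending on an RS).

c1: issue ADD r0<-Add1 | r0:Add1,r1:1,r2:5,r3:3,r4:2,r5:2
c2: issue SUB r3<-Add2 | r0:Add1,r1:1,r2:5,r3:Add2,r4:2,r5:2
c3: CDB Add1=7; issue ADD r5<-Add1 | r0:7,r1:1,r2:5,r3:Add2,r4:2,r5:Add1
c4: issue ADD r3<-Add3 | r0:7,r1:1,r2:5,r3:Add3,r4:2,r5:Add1
c5: CDB Add1=12; issue SUB r3<-Add1 | r0:7,r1:1,r2:5,r3:Add1,r4:2,r5:12
c6: CDB Add2=-5; issue MUL r2<-Mul1 | r0:7,r1:1,r2:Mul1,r3:Add1,r4:2,r5:12
c7: issue ADD r1<-Add2 | r0:7,r1:Add2,r2:Mul1,r3:Add1,r4:2,r5:12
c8: CDB Add3=-3; issue ADD r2<-Add3 | r0:7,r1:Add2,r2:Add3,r3:Add1,r4:2,r5:12
c9: CDB Add2=19; issue ADD r1<-Add2 | r0:7,r1:Add2,r2:Add3,r3:Add1,r4:2,r5:12

STATUS = TAG Add3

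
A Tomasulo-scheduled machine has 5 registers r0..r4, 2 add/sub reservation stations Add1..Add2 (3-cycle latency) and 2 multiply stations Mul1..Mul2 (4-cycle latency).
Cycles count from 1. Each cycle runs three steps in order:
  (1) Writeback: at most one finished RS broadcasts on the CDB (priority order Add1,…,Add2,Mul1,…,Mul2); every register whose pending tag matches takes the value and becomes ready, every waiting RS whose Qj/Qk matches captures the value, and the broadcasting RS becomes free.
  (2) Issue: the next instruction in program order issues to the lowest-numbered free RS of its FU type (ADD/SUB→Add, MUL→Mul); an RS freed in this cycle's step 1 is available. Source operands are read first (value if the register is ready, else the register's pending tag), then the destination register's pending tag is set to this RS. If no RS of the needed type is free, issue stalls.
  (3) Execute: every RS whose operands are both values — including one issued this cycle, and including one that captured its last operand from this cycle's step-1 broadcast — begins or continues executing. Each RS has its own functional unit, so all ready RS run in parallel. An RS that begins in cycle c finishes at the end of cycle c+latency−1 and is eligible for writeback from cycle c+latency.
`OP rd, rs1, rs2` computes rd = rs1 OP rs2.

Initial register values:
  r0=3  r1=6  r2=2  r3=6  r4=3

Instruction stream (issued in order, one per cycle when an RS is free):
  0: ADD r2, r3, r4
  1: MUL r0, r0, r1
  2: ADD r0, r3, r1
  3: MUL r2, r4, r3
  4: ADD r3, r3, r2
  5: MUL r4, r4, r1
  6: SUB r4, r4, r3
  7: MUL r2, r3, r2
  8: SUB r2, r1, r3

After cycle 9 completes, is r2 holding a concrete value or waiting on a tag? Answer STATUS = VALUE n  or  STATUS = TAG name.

  c1: issue ADD r2<-Add1  regs: r0:3,r1:6,r2:Add1,r3:6,r4:3
  c2: issue MUL r0<-Mul1  regs: r0:Mul1,r1:6,r2:Add1,r3:6,r4:3
  c3: issue ADD r0<-Add2  regs: r0:Add2,r1:6,r2:Add1,r3:6,r4:3
  c4: CDB Add1=9; issue MUL r2<-Mul2  regs: r0:Add2,r1:6,r2:Mul2,r3:6,r4:3
  c5: issue ADD r3<-Add1  regs: r0:Add2,r1:6,r2:Mul2,r3:Add1,r4:3
  c6: CDB Add2=12; stall  regs: r0:12,r1:6,r2:Mul2,r3:Add1,r4:3
  c7: CDB Mul1=18; issue MUL r4<-Mul1  regs: r0:12,r1:6,r2:Mul2,r3:Add1,r4:Mul1
  c8: CDB Mul2=18; issue SUB r4<-Add2  regs: r0:12,r1:6,r2:18,r3:Add1,r4:Add2
  c9: issue MUL r2<-Mul2  regs: r0:12,r1:6,r2:Mul2,r3:Add1,r4:Add2

STATUS = TAG Mul2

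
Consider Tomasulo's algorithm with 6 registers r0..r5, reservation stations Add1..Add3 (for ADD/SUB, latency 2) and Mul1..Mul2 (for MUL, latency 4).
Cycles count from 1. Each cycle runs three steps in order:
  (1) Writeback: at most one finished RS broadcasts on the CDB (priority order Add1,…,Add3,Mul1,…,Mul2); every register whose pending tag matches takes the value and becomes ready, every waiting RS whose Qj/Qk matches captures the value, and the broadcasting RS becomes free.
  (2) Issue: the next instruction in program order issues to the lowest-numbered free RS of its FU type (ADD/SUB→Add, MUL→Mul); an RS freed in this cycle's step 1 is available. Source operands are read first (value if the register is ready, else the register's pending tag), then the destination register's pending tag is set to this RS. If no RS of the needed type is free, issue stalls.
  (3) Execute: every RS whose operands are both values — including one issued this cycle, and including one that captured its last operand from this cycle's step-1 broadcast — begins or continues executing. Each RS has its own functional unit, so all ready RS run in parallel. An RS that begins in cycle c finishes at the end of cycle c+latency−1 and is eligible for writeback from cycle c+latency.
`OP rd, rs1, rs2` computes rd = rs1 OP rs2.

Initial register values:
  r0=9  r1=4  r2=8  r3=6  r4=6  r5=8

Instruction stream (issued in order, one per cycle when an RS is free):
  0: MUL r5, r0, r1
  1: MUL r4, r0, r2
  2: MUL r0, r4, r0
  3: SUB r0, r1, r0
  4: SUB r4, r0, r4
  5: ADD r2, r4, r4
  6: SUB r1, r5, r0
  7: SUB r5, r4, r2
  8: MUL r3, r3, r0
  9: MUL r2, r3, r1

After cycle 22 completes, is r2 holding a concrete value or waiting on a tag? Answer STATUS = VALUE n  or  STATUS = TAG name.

c1: issue MUL r5<-Mul1 | r0:9,r1:4,r2:8,r3:6,r4:6,r5:Mul1
c2: issue MUL r4<-Mul2 | r0:9,r1:4,r2:8,r3:6,r4:Mul2,r5:Mul1
c3: stall | r0:9,r1:4,r2:8,r3:6,r4:Mul2,r5:Mul1
c4: stall | r0:9,r1:4,r2:8,r3:6,r4:Mul2,r5:Mul1
c5: CDB Mul1=36; issue MUL r0<-Mul1 | r0:Mul1,r1:4,r2:8,r3:6,r4:Mul2,r5:36
c6: CDB Mul2=72; issue SUB r0<-Add1 | r0:Add1,r1:4,r2:8,r3:6,r4:72,r5:36
c7: issue SUB r4<-Add2 | r0:Add1,r1:4,r2:8,r3:6,r4:Add2,r5:36
c8: issue ADD r2<-Add3 | r0:Add1,r1:4,r2:Add3,r3:6,r4:Add2,r5:36
c9: stall | r0:Add1,r1:4,r2:Add3,r3:6,r4:Add2,r5:36
c10: CDB Mul1=648; stall | r0:Add1,r1:4,r2:Add3,r3:6,r4:Add2,r5:36
c11: stall | r0:Add1,r1:4,r2:Add3,r3:6,r4:Add2,r5:36
c12: CDB Add1=-644; issue SUB r1<-Add1 | r0:-644,r1:Add1,r2:Add3,r3:6,r4:Add2,r5:36
c13: stall | r0:-644,r1:Add1,r2:Add3,r3:6,r4:Add2,r5:36
c14: CDB Add1=680; issue SUB r5<-Add1 | r0:-644,r1:680,r2:Add3,r3:6,r4:Add2,r5:Add1
c15: CDB Add2=-716; issue MUL r3<-Mul1 | r0:-644,r1:680,r2:Add3,r3:Mul1,r4:-716,r5:Add1
c16: issue MUL r2<-Mul2 | r0:-644,r1:680,r2:Mul2,r3:Mul1,r4:-716,r5:Add1
c17: CDB Add3=-1432 | r0:-644,r1:680,r2:Mul2,r3:Mul1,r4:-716,r5:Add1
c18: - | r0:-644,r1:680,r2:Mul2,r3:Mul1,r4:-716,r5:Add1
c19: CDB Add1=716 | r0:-644,r1:680,r2:Mul2,r3:Mul1,r4:-716,r5:716
c20: CDB Mul1=-3864 | r0:-644,r1:680,r2:Mul2,r3:-3864,r4:-716,r5:716
c21: - | r0:-644,r1:680,r2:Mul2,r3:-3864,r4:-716,r5:716
c22: - | r0:-644,r1:680,r2:Mul2,r3:-3864,r4:-716,r5:716

STATUS = TAG Mul2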